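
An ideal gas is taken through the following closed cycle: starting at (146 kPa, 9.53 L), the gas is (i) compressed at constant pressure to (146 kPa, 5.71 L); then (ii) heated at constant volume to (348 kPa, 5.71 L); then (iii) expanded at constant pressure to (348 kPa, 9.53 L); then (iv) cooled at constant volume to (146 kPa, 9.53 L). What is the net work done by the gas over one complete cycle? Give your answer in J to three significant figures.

W_net ≈ 772 J

Constant-volume legs do no work.
W(i) = (146)(5.71 − 9.53) = -557.7 J; W(iii) = (348)(9.53 − 5.71) = 1329 J.
W_net = -557.7 + 1329 = 771.6 J (the clockwise enclosed area).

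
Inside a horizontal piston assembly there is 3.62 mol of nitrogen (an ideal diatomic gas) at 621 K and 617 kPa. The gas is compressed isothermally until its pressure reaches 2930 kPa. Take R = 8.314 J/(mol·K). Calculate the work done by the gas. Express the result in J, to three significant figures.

Isothermal process: W = nRT ln(V₂/V₁) = nRT ln(P₁/P₂).
W = (3.62)(8.314)(621) × ln(617/2930)
  = 18690 × ln(0.2106) = 18690 × -1.558
W_by_gas = -29117 J.

W ≈ -29100 J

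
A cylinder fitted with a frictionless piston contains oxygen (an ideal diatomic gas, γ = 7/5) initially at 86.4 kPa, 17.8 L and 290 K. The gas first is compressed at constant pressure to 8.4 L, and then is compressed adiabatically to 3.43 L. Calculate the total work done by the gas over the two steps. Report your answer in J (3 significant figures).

Step 1 (isobaric): W = PΔV = (86.4 kPa)(8.4 − 17.8 L) = -812.2 J.
After step 1: P = 86.4 kPa, V = 8.4 L, T = 136.9 K.
Step 2 (adiabatic): W = (P₁V₁ − P₂V₂)/(γ−1) = (725.8 − 1038)/0.4 = -781.7 J.
W_total = -812.2 − 781.7 = -1594 J.

W_total ≈ -1590 J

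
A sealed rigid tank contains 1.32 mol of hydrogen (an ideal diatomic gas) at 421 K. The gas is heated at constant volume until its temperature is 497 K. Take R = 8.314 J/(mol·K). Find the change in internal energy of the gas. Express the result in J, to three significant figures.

ΔU ≈ 2090 J

Constant volume ⇒ W = 0, so Q = ΔU = nCᵥΔT with Cᵥ = 5R/2 = 20.79 J/(mol·K).
ΔU = (1.32)(20.79)(497 − 421) = 2085 J.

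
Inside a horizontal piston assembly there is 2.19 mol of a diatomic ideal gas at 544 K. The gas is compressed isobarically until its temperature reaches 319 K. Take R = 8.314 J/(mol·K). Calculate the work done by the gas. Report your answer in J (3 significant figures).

W ≈ -4100 J

Isobaric: W = P ΔV = nR ΔT.
W = (2.19)(8.314)(319 − 544) = -4097 J.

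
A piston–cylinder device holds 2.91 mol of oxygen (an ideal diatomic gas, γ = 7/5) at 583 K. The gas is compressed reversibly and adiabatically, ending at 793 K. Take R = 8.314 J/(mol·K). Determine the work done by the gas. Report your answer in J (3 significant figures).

Adiabatic ⇒ Q = 0, so W_by = −ΔU = nCᵥ(T₁ − T₂).
Cᵥ = 5R/2 = 20.79 J/(mol·K).
W = (2.91)(20.79)(583 − 793) = -12702 J.

W ≈ -12700 J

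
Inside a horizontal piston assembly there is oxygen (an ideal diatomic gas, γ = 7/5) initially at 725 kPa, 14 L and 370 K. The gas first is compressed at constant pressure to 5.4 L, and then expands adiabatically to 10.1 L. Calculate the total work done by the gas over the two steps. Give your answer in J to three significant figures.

W_total ≈ -4070 J

Step 1 (isobaric): W = PΔV = (725 kPa)(5.4 − 14 L) = -6235 J.
After step 1: P = 725 kPa, V = 5.4 L, T = 142.7 K.
Step 2 (adiabatic): W = (P₁V₁ − P₂V₂)/(γ−1) = (3915 − 3048)/0.4 = 2168 J.
W_total = -6235 + 2168 = -4067 J.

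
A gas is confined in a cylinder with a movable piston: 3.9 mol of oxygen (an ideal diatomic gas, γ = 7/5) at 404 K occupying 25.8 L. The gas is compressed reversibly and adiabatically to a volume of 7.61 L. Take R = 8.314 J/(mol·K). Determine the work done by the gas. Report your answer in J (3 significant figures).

Adiabatic: TV^(γ−1) = const with γ = 7/5.
T₂ = T₁ (V₁/V₂)^(γ−1) = 404 × (25.8/7.61)^0.4 = 404 × 1.63 = 658.4 K.
W_by = nCᵥ(T₁ − T₂) = (3.9)(20.79)(404 − 658.4) = -20620 J.

W ≈ -20600 J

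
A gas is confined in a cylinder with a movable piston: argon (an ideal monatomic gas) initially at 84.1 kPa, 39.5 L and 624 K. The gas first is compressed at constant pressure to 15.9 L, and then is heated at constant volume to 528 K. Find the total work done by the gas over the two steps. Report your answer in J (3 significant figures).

W_total ≈ -1980 J

Step 1 (isobaric): W = PΔV = (84.1 kPa)(15.9 − 39.5 L) = -1985 J.
Step 2 (isochoric): W = 0 (constant volume).
W_total = -1985 + 0 = -1985 J.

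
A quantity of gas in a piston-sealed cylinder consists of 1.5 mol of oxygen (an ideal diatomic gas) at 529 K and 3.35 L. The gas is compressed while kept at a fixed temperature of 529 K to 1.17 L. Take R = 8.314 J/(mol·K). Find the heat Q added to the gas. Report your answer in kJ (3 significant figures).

Q ≈ -6.94 kJ

Isothermal ⇒ ΔU = 0, so Q = W = nRT ln(V₂/V₁).
Q = (1.5)(8.314)(529) ln(1.17/3.35) = 6597 × -1.052 = -6940 J.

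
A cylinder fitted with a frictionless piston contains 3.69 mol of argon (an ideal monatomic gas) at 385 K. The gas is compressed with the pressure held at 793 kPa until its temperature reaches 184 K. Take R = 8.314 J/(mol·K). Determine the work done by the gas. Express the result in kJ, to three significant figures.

Isobaric: W = P ΔV = nR ΔT.
W = (3.69)(8.314)(184 − 385) = -6166 J.

W ≈ -6.17 kJ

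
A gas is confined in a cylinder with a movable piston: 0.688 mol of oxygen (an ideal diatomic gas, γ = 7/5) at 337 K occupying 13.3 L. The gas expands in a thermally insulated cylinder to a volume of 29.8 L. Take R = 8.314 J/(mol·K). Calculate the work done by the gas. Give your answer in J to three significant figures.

Adiabatic: TV^(γ−1) = const with γ = 7/5.
T₂ = T₁ (V₁/V₂)^(γ−1) = 337 × (13.3/29.8)^0.4 = 337 × 0.7242 = 244.1 K.
W_by = nCᵥ(T₁ − T₂) = (0.688)(20.79)(337 − 244.1) = 1329 J.

W ≈ 1330 J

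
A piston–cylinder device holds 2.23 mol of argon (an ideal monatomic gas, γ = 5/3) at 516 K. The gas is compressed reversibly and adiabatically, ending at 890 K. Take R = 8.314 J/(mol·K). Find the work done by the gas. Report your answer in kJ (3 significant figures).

W ≈ -10.4 kJ

Adiabatic ⇒ Q = 0, so W_by = −ΔU = nCᵥ(T₁ − T₂).
Cᵥ = 3R/2 = 12.47 J/(mol·K).
W = (2.23)(12.47)(516 − 890) = -10401 J.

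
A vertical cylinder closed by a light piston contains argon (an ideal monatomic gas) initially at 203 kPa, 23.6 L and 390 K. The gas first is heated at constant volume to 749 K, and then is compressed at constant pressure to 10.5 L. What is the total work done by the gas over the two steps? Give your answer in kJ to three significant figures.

W_total ≈ -5.11 kJ

Step 1 (isochoric): W = 0 (constant volume).
After step 1: P = 389.9 kPa (V unchanged).
Step 2 (isobaric): W = PΔV = (389.9 kPa)(10.5 − 23.6 L) = -5107 J.
W_total = 0 − 5107 = -5107 J.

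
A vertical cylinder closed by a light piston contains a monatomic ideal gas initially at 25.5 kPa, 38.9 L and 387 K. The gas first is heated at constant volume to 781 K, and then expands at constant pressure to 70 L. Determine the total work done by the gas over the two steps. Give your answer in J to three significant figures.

Step 1 (isochoric): W = 0 (constant volume).
After step 1: P = 51.46 kPa (V unchanged).
Step 2 (isobaric): W = PΔV = (51.46 kPa)(70 − 38.9 L) = 1600 J.
W_total = 0 + 1600 = 1600 J.

W_total ≈ 1600 J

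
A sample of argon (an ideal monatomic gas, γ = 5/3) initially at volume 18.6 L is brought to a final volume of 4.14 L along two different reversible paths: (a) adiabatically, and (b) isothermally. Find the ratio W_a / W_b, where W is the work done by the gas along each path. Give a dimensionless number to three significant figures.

W_a / W_b ≈ 1.72

Path (a) adiabatic: W = P₁V₁(1 − (V₁/V₂)^(γ−1))/(γ−1) → W_a/(P₁V₁) = -2.584.
Path (b) isothermal: W = P₁V₁ ln(V₂/V₁) → W_b/(P₁V₁) = -1.502.
W_a / W_b = -2.584 / -1.502 = 1.72.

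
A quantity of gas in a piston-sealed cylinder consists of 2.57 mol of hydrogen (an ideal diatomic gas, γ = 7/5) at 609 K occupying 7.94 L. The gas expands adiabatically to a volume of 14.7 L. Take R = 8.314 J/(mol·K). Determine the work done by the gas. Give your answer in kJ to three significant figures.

Adiabatic: TV^(γ−1) = const with γ = 7/5.
T₂ = T₁ (V₁/V₂)^(γ−1) = 609 × (7.94/14.7)^0.4 = 609 × 0.7816 = 476 K.
W_by = nCᵥ(T₁ − T₂) = (2.57)(20.79)(609 − 476) = 7104 J.

W ≈ 7.10 kJ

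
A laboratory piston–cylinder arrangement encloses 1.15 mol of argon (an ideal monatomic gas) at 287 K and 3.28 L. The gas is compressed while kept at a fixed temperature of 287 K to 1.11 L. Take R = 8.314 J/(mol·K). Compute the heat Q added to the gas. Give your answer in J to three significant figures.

Isothermal ⇒ ΔU = 0, so Q = W = nRT ln(V₂/V₁).
Q = (1.15)(8.314)(287) ln(1.11/3.28) = 2744 × -1.083 = -2973 J.

Q ≈ -2970 J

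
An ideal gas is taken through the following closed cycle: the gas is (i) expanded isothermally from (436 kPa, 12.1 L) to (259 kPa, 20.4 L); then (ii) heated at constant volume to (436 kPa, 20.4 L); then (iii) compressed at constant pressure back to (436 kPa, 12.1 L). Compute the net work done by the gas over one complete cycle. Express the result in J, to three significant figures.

Leg (i): W = PᵢVᵢ ln(V_f/Vᵢ) = (5276) ln(20.4/12.1) = 2756 J.
Leg (ii): W = 0.
Leg (iii): W = PΔV = (436)(12.1 − 20.4) = -3619 J.
W_net = 2756 − 3619 = -863.2 J.

W_net ≈ -863 J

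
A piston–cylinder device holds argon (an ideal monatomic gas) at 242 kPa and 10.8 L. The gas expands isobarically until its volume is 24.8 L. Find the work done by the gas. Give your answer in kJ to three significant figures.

Isobaric: W = P ΔV.
W = (242 kPa)(24.8 − 10.8 L) = (242)(14) = 3388 J.

W ≈ 3.39 kJ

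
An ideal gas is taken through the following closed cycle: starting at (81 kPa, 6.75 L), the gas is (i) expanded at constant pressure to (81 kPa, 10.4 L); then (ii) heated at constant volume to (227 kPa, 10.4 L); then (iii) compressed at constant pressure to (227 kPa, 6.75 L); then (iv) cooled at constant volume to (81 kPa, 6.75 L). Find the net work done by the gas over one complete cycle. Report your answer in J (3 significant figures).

Constant-volume legs do no work.
W(i) = (81)(10.4 − 6.75) = 295.7 J; W(iii) = (227)(6.75 − 10.4) = -828.6 J.
W_net = 295.7 − 828.6 = -532.9 J (the counter-clockwise enclosed area).

W_net ≈ -533 J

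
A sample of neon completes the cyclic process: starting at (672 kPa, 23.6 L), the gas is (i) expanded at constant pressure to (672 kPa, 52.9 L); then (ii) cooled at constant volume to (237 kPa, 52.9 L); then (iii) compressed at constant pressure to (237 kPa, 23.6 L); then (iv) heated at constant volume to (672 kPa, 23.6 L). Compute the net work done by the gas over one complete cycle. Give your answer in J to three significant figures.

Constant-volume legs do no work.
W(i) = (672)(52.9 − 23.6) = 19690 J; W(iii) = (237)(23.6 − 52.9) = -6944 J.
W_net = 19690 − 6944 = 12746 J (the clockwise enclosed area).

W_net ≈ 12700 J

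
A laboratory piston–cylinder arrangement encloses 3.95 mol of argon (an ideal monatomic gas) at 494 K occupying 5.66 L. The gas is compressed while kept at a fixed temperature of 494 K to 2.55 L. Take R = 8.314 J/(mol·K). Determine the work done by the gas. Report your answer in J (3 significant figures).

Isothermal: W = nRT ln(V₂/V₁).
W = (3.95)(8.314)(494) × ln(2.55/5.66)
  = 16223 × -0.7973
W_by_gas = -12935 J.

W ≈ -12900 J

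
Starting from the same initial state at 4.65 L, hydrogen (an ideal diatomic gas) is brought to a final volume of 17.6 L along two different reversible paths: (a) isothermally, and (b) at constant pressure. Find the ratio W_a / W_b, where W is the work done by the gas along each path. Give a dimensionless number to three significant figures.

Path (a) isothermal: W = P₁V₁ ln(V₂/V₁) → W_a/(P₁V₁) = 1.331.
Path (b) isobaric: W = P₁(V₂ − V₁) → W_b/(P₁V₁) = 2.785.
W_a / W_b = 1.331 / 2.785 = 0.4779.

W_a / W_b ≈ 0.478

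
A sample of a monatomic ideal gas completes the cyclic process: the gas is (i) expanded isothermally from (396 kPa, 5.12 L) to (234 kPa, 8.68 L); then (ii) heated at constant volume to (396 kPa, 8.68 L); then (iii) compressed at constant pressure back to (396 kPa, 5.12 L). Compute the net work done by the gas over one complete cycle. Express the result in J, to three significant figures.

Leg (i): W = PᵢVᵢ ln(V_f/Vᵢ) = (2028) ln(8.68/5.12) = 1070 J.
Leg (ii): W = 0.
Leg (iii): W = PΔV = (396)(5.12 − 8.68) = -1410 J.
W_net = 1070 − 1410 = -339.5 J.

W_net ≈ -339 J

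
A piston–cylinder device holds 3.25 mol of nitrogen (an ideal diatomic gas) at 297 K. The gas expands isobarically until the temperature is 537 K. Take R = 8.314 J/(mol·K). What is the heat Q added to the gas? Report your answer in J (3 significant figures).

Isobaric: W = nRΔT = (3.25)(8.314)(240) = 6485 J.
ΔU = nCᵥΔT with Cᵥ = 5R/2: ΔU = (3.25)(20.79)(240) = 16212 J.
Q = ΔU + W = 16212 + 6485 = 22697 J.

Q ≈ 22700 J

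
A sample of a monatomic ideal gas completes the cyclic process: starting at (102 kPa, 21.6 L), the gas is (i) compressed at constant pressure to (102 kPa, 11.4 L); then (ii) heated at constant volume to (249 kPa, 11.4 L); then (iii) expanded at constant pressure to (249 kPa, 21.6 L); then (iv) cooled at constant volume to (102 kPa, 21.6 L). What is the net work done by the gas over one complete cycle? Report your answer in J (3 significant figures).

Constant-volume legs do no work.
W(i) = (102)(11.4 − 21.6) = -1040 J; W(iii) = (249)(21.6 − 11.4) = 2540 J.
W_net = -1040 + 2540 = 1499 J (the clockwise enclosed area).

W_net ≈ 1500 J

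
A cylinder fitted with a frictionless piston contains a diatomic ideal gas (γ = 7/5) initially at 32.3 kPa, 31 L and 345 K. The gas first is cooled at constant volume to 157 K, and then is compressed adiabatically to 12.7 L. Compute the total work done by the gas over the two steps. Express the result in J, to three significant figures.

Step 1 (isochoric): W = 0 (constant volume).
After step 1: P = 14.7 kPa (V unchanged).
Step 2 (adiabatic): W = (P₁V₁ − P₂V₂)/(γ−1) = (455.7 − 651.1)/0.4 = -488.7 J.
W_total = 0 − 488.7 = -488.7 J.

W_total ≈ -489 J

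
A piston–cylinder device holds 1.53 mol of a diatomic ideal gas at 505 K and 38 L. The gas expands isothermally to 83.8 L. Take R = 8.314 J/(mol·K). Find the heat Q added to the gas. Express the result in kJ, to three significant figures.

Q ≈ 5.08 kJ

Isothermal ⇒ ΔU = 0, so Q = W = nRT ln(V₂/V₁).
Q = (1.53)(8.314)(505) ln(83.8/38) = 6424 × 0.7908 = 5080 J.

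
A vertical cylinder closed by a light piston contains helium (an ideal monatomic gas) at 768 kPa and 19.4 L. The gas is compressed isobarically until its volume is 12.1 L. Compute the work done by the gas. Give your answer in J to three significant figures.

W ≈ -5610 J

Isobaric: W = P ΔV.
W = (768 kPa)(12.1 − 19.4 L) = (768)(-7.3) = -5606 J.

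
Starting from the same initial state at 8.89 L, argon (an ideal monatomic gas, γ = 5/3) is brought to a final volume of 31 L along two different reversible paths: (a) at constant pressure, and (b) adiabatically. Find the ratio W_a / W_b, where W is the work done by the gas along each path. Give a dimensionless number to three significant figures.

W_a / W_b ≈ 2.93

Path (a) isobaric: W = P₁(V₂ − V₁) → W_a/(P₁V₁) = 2.487.
Path (b) adiabatic: W = P₁V₁(1 − (V₁/V₂)^(γ−1))/(γ−1) → W_b/(P₁V₁) = 0.8477.
W_a / W_b = 2.487 / 0.8477 = 2.934.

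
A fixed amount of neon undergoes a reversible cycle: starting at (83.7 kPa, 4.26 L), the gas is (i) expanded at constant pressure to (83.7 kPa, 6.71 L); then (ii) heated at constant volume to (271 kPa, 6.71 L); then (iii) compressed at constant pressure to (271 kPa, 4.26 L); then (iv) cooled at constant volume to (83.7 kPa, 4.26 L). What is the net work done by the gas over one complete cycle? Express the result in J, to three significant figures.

Constant-volume legs do no work.
W(i) = (83.7)(6.71 − 4.26) = 205.1 J; W(iii) = (271)(4.26 − 6.71) = -664 J.
W_net = 205.1 − 664 = -458.9 J (the counter-clockwise enclosed area).

W_net ≈ -459 J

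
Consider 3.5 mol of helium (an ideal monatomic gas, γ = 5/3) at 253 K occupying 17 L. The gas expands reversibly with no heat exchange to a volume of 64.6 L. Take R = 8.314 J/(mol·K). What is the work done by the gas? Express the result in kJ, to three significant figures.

W ≈ 6.51 kJ

Adiabatic: TV^(γ−1) = const with γ = 5/3.
T₂ = T₁ (V₁/V₂)^(γ−1) = 253 × (17/64.6)^0.667 = 253 × 0.4107 = 103.9 K.
W_by = nCᵥ(T₁ − T₂) = (3.5)(12.47)(253 − 103.9) = 6508 J.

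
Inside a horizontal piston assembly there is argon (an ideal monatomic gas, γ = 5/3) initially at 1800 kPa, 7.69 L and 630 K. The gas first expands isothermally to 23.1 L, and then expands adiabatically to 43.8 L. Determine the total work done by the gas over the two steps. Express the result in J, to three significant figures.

Step 1 (isothermal): W = P₁V₁ ln(V₂/V₁) = (13842) ln(23.1/7.69) = 15225 J.
After step 1: P = 599.2 kPa, V = 23.1 L, T = 630 K.
Step 2 (adiabatic): W = (P₁V₁ − P₂V₂)/(γ−1) = (13842 − 9036)/0.667 = 7210 J.
W_total = 15225 + 7210 = 22435 J.

W_total ≈ 22400 J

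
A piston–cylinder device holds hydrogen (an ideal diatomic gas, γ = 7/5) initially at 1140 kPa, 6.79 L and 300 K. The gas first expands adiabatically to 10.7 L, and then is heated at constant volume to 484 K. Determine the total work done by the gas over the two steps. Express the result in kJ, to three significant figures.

W_total ≈ 3.22 kJ

Step 1 (adiabatic): W = (P₁V₁ − P₂V₂)/(γ−1) = (7741 − 6453)/0.4 = 3219 J.
Step 2 (isochoric): W = 0 (constant volume).
W_total = 3219 + 0 = 3219 J.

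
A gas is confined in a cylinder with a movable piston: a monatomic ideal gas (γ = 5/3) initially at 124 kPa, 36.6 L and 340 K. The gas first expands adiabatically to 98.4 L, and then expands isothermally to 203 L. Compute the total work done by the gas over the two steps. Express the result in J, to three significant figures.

Step 1 (adiabatic): W = (P₁V₁ − P₂V₂)/(γ−1) = (4538 − 2347)/0.667 = 3287 J.
After step 1: P = 23.85 kPa, V = 98.4 L, T = 175.8 K.
Step 2 (isothermal): W = P₁V₁ ln(V₂/V₁) = (2347) ln(203/98.4) = 1700 J.
W_total = 3287 + 1700 = 4987 J.

W_total ≈ 4990 J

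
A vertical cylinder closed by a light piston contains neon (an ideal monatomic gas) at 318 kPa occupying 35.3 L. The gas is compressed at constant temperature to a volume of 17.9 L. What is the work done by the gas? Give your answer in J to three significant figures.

W ≈ -7620 J

Isothermal: W = nRT ln(V₂/V₁) = P₁V₁ ln(V₂/V₁).
P₁V₁ = (318 kPa)(35.3 L) = 11225 J.
W = 11225 × ln(17.9/35.3) = 11225 × -0.6791
W_by_gas = -7623 J.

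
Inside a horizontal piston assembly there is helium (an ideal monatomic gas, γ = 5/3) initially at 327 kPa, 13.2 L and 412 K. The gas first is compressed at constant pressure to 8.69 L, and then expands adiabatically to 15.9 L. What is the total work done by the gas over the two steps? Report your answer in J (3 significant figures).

W_total ≈ -61.6 J

Step 1 (isobaric): W = PΔV = (327 kPa)(8.69 − 13.2 L) = -1475 J.
After step 1: P = 327 kPa, V = 8.69 L, T = 271.2 K.
Step 2 (adiabatic): W = (P₁V₁ − P₂V₂)/(γ−1) = (2842 − 1900)/0.667 = 1413 J.
W_total = -1475 + 1413 = -61.64 J.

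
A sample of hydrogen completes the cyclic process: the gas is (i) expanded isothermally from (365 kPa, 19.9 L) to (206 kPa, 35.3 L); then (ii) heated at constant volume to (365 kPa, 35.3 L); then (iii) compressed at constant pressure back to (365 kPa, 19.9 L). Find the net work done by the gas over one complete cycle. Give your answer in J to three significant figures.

Leg (i): W = PᵢVᵢ ln(V_f/Vᵢ) = (7263) ln(35.3/19.9) = 4163 J.
Leg (ii): W = 0.
Leg (iii): W = PΔV = (365)(19.9 − 35.3) = -5621 J.
W_net = 4163 − 5621 = -1458 J.

W_net ≈ -1460 J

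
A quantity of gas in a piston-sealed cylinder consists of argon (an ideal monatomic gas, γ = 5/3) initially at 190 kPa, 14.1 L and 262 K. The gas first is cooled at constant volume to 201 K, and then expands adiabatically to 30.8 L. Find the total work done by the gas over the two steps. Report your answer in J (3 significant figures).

W_total ≈ 1250 J

Step 1 (isochoric): W = 0 (constant volume).
After step 1: P = 145.8 kPa (V unchanged).
Step 2 (adiabatic): W = (P₁V₁ − P₂V₂)/(γ−1) = (2055 − 1221)/0.667 = 1252 J.
W_total = 0 + 1252 = 1252 J.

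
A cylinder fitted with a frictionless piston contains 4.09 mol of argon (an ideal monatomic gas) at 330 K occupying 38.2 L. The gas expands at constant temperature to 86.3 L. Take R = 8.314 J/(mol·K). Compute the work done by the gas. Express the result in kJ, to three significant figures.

Isothermal: W = nRT ln(V₂/V₁).
W = (4.09)(8.314)(330) × ln(86.3/38.2)
  = 11221 × 0.815
W_by_gas = 9145 J.

W ≈ 9.15 kJ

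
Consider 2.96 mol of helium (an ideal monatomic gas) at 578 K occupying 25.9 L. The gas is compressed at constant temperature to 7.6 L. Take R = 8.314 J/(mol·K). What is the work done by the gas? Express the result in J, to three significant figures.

W ≈ -17400 J

Isothermal: W = nRT ln(V₂/V₁).
W = (2.96)(8.314)(578) × ln(7.6/25.9)
  = 14224 × -1.226
W_by_gas = -17440 J.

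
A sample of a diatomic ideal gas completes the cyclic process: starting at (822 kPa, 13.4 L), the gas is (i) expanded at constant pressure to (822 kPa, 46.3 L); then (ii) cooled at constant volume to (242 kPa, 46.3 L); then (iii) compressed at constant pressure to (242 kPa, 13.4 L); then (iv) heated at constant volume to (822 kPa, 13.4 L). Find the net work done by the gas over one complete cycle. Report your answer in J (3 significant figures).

Constant-volume legs do no work.
W(i) = (822)(46.3 − 13.4) = 27044 J; W(iii) = (242)(13.4 − 46.3) = -7962 J.
W_net = 27044 − 7962 = 19082 J (the clockwise enclosed area).

W_net ≈ 19100 J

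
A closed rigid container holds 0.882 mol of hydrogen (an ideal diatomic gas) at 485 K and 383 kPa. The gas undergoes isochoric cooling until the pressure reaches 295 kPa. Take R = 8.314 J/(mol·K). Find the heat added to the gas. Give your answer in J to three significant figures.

Constant volume ⇒ W = 0, so Q = ΔU = nCᵥΔT with Cᵥ = 5R/2 = 20.79 J/(mol·K).
At constant V, T₂/T₁ = P₂/P₁ ⇒ ΔT = T₁(P₂/P₁ − 1) = 485·(295/383 − 1) = -111.4 K.
ΔU = (0.882)(20.79)(-111.4) = -2043 J.

Q ≈ -2040 J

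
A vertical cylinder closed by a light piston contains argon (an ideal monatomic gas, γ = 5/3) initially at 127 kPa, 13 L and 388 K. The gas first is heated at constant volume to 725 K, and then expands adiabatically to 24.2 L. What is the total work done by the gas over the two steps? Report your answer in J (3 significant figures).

Step 1 (isochoric): W = 0 (constant volume).
After step 1: P = 237.3 kPa (V unchanged).
Step 2 (adiabatic): W = (P₁V₁ − P₂V₂)/(γ−1) = (3085 − 2039)/0.667 = 1570 J.
W_total = 0 + 1570 = 1570 J.

W_total ≈ 1570 J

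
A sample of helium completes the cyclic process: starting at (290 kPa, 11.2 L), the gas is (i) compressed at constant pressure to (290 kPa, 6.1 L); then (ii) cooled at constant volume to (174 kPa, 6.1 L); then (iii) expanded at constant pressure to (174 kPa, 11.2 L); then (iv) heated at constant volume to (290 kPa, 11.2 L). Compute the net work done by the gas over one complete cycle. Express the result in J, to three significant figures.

Constant-volume legs do no work.
W(i) = (290)(6.1 − 11.2) = -1479 J; W(iii) = (174)(11.2 − 6.1) = 887.4 J.
W_net = -1479 + 887.4 = -591.6 J (the counter-clockwise enclosed area).

W_net ≈ -592 J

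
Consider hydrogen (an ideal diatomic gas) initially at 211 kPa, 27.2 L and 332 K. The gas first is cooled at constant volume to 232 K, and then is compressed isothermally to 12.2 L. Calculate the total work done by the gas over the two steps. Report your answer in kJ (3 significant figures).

W_total ≈ -3.22 kJ

Step 1 (isochoric): W = 0 (constant volume).
After step 1: P = 147.4 kPa (V unchanged).
Step 2 (isothermal): W = P₁V₁ ln(V₂/V₁) = (4011) ln(12.2/27.2) = -3216 J.
W_total = 0 − 3216 = -3216 J.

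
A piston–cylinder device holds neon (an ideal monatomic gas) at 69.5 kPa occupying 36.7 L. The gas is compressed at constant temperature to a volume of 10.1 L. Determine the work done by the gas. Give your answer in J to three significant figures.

W ≈ -3290 J

Isothermal: W = nRT ln(V₂/V₁) = P₁V₁ ln(V₂/V₁).
P₁V₁ = (69.5 kPa)(36.7 L) = 2551 J.
W = 2551 × ln(10.1/36.7) = 2551 × -1.29
W_by_gas = -3291 J.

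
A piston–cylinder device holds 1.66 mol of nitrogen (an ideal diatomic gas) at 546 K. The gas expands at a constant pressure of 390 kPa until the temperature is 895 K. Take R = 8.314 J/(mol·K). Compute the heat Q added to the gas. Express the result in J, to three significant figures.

Isobaric: W = nRΔT = (1.66)(8.314)(349) = 4817 J.
ΔU = nCᵥΔT with Cᵥ = 5R/2: ΔU = (1.66)(20.79)(349) = 12042 J.
Q = ΔU + W = 12042 + 4817 = 16858 J.

Q ≈ 16900 J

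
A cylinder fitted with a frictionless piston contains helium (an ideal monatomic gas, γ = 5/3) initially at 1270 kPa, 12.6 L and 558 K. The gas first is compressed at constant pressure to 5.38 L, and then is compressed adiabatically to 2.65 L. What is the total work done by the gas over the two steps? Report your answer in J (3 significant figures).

W_total ≈ -15400 J

Step 1 (isobaric): W = PΔV = (1270 kPa)(5.38 − 12.6 L) = -9169 J.
After step 1: P = 1270 kPa, V = 5.38 L, T = 238.3 K.
Step 2 (adiabatic): W = (P₁V₁ − P₂V₂)/(γ−1) = (6833 − 10955)/0.667 = -6184 J.
W_total = -9169 − 6184 = -15353 J.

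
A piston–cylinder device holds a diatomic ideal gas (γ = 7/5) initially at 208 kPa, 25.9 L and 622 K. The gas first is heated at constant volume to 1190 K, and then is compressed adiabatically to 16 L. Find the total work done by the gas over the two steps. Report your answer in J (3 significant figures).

W_total ≈ -5470 J

Step 1 (isochoric): W = 0 (constant volume).
After step 1: P = 397.9 kPa (V unchanged).
Step 2 (adiabatic): W = (P₁V₁ − P₂V₂)/(γ−1) = (10307 − 12497)/0.4 = -5475 J.
W_total = 0 − 5475 = -5475 J.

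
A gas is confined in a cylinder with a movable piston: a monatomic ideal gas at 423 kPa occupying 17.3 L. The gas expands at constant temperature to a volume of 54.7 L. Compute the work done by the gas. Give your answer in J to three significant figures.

W ≈ 8420 J

Isothermal: W = nRT ln(V₂/V₁) = P₁V₁ ln(V₂/V₁).
P₁V₁ = (423 kPa)(17.3 L) = 7318 J.
W = 7318 × ln(54.7/17.3) = 7318 × 1.151
W_by_gas = 8424 J.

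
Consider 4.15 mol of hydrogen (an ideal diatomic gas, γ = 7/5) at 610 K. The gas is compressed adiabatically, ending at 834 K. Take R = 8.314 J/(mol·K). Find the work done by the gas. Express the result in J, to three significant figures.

Adiabatic ⇒ Q = 0, so W_by = −ΔU = nCᵥ(T₁ − T₂).
Cᵥ = 5R/2 = 20.79 J/(mol·K).
W = (4.15)(20.79)(610 − 834) = -19322 J.

W ≈ -19300 J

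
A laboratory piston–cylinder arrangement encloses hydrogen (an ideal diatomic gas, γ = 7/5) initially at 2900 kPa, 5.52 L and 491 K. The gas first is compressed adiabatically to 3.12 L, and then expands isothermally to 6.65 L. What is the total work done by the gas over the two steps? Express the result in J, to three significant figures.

Step 1 (adiabatic): W = (P₁V₁ − P₂V₂)/(γ−1) = (16008 − 20112)/0.4 = -10259 J.
After step 1: P = 6446 kPa, V = 3.12 L, T = 616.9 K.
Step 2 (isothermal): W = P₁V₁ ln(V₂/V₁) = (20112) ln(6.65/3.12) = 15220 J.
W_total = -10259 + 15220 = 4961 J.

W_total ≈ 4960 J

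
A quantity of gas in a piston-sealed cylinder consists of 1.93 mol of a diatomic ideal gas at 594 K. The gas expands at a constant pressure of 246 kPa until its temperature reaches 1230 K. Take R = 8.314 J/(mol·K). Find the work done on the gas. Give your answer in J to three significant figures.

Isobaric: W = P ΔV = nR ΔT.
W = (1.93)(8.314)(1230 − 594) = 10205 J.
Work on gas = −W_by = -10205 J.

W ≈ -10200 J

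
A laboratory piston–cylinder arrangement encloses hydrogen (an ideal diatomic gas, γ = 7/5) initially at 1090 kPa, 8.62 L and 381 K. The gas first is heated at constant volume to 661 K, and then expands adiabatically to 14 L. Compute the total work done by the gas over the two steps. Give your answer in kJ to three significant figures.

W_total ≈ 7.19 kJ

Step 1 (isochoric): W = 0 (constant volume).
After step 1: P = 1891 kPa (V unchanged).
Step 2 (adiabatic): W = (P₁V₁ − P₂V₂)/(γ−1) = (16301 − 13426)/0.4 = 7186 J.
W_total = 0 + 7186 = 7186 J.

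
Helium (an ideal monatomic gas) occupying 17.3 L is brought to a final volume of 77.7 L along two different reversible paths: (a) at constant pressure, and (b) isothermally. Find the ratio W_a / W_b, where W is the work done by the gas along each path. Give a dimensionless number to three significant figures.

W_a / W_b ≈ 2.32

Path (a) isobaric: W = P₁(V₂ − V₁) → W_a/(P₁V₁) = 3.491.
Path (b) isothermal: W = P₁V₁ ln(V₂/V₁) → W_b/(P₁V₁) = 1.502.
W_a / W_b = 3.491 / 1.502 = 2.324.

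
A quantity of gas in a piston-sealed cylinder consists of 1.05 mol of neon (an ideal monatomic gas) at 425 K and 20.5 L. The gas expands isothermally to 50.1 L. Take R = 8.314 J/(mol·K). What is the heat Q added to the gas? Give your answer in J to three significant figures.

Isothermal ⇒ ΔU = 0, so Q = W = nRT ln(V₂/V₁).
Q = (1.05)(8.314)(425) ln(50.1/20.5) = 3710 × 0.8936 = 3315 J.

Q ≈ 3320 J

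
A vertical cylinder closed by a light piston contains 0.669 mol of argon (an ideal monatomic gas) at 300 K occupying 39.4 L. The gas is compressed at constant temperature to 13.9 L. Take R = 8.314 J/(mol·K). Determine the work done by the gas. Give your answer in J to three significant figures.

Isothermal: W = nRT ln(V₂/V₁).
W = (0.669)(8.314)(300) × ln(13.9/39.4)
  = 1669 × -1.042
W_by_gas = -1738 J.

W ≈ -1740 J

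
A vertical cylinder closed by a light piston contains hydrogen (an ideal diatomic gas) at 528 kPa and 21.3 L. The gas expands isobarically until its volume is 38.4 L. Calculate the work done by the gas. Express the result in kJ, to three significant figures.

Isobaric: W = P ΔV.
W = (528 kPa)(38.4 − 21.3 L) = (528)(17.1) = 9029 J.

W ≈ 9.03 kJ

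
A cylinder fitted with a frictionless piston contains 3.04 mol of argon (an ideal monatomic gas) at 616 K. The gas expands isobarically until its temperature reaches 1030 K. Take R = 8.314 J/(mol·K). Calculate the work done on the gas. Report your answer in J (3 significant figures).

Isobaric: W = P ΔV = nR ΔT.
W = (3.04)(8.314)(1030 − 616) = 10464 J.
Work on gas = −W_by = -10464 J.

W ≈ -10500 J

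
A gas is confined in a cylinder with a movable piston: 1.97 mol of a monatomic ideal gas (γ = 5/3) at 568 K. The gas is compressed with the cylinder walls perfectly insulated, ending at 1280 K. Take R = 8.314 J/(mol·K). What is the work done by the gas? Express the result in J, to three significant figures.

Adiabatic ⇒ Q = 0, so W_by = −ΔU = nCᵥ(T₁ − T₂).
Cᵥ = 3R/2 = 12.47 J/(mol·K).
W = (1.97)(12.47)(568 − 1280) = -17492 J.

W ≈ -17500 J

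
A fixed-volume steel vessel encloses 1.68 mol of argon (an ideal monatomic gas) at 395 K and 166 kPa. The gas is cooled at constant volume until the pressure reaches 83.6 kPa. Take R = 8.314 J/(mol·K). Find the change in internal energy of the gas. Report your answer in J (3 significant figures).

Constant volume ⇒ W = 0, so Q = ΔU = nCᵥΔT with Cᵥ = 3R/2 = 12.47 J/(mol·K).
At constant V, T₂/T₁ = P₂/P₁ ⇒ ΔT = T₁(P₂/P₁ − 1) = 395·(83.6/166 − 1) = -196.1 K.
ΔU = (1.68)(12.47)(-196.1) = -4108 J.

ΔU ≈ -4110 J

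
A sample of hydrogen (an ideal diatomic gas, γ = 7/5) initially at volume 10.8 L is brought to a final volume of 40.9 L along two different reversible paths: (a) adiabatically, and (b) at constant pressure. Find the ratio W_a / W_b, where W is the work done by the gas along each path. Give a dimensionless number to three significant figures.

W_a / W_b ≈ 0.370

Path (a) adiabatic: W = P₁V₁(1 − (V₁/V₂)^(γ−1))/(γ−1) → W_a/(P₁V₁) = 1.032.
Path (b) isobaric: W = P₁(V₂ − V₁) → W_b/(P₁V₁) = 2.787.
W_a / W_b = 1.032 / 2.787 = 0.3704.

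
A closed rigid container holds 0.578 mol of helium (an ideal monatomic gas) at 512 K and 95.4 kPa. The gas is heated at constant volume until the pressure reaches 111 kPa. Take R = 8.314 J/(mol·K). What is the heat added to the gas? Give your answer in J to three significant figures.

Q ≈ 603 J

Constant volume ⇒ W = 0, so Q = ΔU = nCᵥΔT with Cᵥ = 3R/2 = 12.47 J/(mol·K).
At constant V, T₂/T₁ = P₂/P₁ ⇒ ΔT = T₁(P₂/P₁ − 1) = 512·(111/95.4 − 1) = 83.72 K.
ΔU = (0.578)(12.47)(83.72) = 603.5 J.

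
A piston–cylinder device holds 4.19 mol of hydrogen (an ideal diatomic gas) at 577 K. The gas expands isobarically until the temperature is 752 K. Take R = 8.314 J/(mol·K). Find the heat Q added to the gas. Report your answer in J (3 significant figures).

Isobaric: W = nRΔT = (4.19)(8.314)(175) = 6096 J.
ΔU = nCᵥΔT with Cᵥ = 5R/2: ΔU = (4.19)(20.79)(175) = 15241 J.
Q = ΔU + W = 15241 + 6096 = 21337 J.

Q ≈ 21300 J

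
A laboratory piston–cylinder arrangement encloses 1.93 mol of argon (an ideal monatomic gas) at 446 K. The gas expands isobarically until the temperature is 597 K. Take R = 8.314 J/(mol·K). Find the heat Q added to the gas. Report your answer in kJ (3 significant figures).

Isobaric: W = nRΔT = (1.93)(8.314)(151) = 2423 J.
ΔU = nCᵥΔT with Cᵥ = 3R/2: ΔU = (1.93)(12.47)(151) = 3634 J.
Q = ΔU + W = 3634 + 2423 = 6057 J.

Q ≈ 6.06 kJ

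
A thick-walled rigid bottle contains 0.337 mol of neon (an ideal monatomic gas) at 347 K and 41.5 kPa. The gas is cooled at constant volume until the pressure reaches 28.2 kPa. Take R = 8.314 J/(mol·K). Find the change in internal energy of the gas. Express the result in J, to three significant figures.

Constant volume ⇒ W = 0, so Q = ΔU = nCᵥΔT with Cᵥ = 3R/2 = 12.47 J/(mol·K).
At constant V, T₂/T₁ = P₂/P₁ ⇒ ΔT = T₁(P₂/P₁ − 1) = 347·(28.2/41.5 − 1) = -111.2 K.
ΔU = (0.337)(12.47)(-111.2) = -467.4 J.

ΔU ≈ -467 J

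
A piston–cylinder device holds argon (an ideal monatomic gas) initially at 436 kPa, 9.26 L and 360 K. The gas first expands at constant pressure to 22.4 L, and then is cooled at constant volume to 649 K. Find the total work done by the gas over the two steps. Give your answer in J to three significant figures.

W_total ≈ 5730 J

Step 1 (isobaric): W = PΔV = (436 kPa)(22.4 − 9.26 L) = 5729 J.
Step 2 (isochoric): W = 0 (constant volume).
W_total = 5729 + 0 = 5729 J.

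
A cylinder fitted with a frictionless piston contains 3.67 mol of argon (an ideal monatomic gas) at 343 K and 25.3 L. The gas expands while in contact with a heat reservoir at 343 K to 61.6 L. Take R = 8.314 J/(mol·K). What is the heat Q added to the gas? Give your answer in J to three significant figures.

Q ≈ 9310 J

Isothermal ⇒ ΔU = 0, so Q = W = nRT ln(V₂/V₁).
Q = (3.67)(8.314)(343) ln(61.6/25.3) = 10466 × 0.8899 = 9313 J.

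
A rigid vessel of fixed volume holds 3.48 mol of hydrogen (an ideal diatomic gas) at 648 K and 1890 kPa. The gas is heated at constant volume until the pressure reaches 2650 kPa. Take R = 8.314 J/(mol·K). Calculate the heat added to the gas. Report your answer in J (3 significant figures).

Q ≈ 18800 J

Constant volume ⇒ W = 0, so Q = ΔU = nCᵥΔT with Cᵥ = 5R/2 = 20.79 J/(mol·K).
At constant V, T₂/T₁ = P₂/P₁ ⇒ ΔT = T₁(P₂/P₁ − 1) = 648·(2650/1890 − 1) = 260.6 K.
ΔU = (3.48)(20.79)(260.6) = 18848 J.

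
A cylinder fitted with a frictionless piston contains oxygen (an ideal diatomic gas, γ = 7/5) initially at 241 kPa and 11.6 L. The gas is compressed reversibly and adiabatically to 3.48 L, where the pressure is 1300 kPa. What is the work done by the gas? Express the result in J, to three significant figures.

W ≈ -4320 J

Adiabatic: W = (P₁V₁ − P₂V₂)/(γ − 1) with γ = 7/5.
P₁V₁ = 2796 J, P₂V₂ = 4524 J.
W = (2796 − 4524) / 0.4 = -4321 J.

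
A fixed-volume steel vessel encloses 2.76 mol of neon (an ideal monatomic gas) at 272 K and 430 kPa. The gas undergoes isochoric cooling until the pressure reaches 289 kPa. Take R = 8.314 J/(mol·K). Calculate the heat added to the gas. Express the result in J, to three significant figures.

Q ≈ -3070 J

Constant volume ⇒ W = 0, so Q = ΔU = nCᵥΔT with Cᵥ = 3R/2 = 12.47 J/(mol·K).
At constant V, T₂/T₁ = P₂/P₁ ⇒ ΔT = T₁(P₂/P₁ − 1) = 272·(289/430 − 1) = -89.19 K.
ΔU = (2.76)(12.47)(-89.19) = -3070 J.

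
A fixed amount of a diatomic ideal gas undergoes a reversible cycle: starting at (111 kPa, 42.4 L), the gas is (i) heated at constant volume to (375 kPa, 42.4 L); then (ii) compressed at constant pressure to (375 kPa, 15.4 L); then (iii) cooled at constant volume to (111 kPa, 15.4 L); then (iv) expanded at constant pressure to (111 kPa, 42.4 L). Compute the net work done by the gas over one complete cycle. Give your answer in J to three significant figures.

W_net ≈ -7130 J

Constant-volume legs do no work.
W(ii) = (375)(15.4 − 42.4) = -10125 J; W(iv) = (111)(42.4 − 15.4) = 2997 J.
W_net = -10125 + 2997 = -7128 J (the counter-clockwise enclosed area).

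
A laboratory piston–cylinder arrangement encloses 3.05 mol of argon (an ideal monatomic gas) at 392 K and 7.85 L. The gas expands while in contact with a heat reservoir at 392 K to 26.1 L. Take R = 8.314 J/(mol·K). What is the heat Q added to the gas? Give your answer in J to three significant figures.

Isothermal ⇒ ΔU = 0, so Q = W = nRT ln(V₂/V₁).
Q = (3.05)(8.314)(392) ln(26.1/7.85) = 9940 × 1.201 = 11942 J.

Q ≈ 11900 J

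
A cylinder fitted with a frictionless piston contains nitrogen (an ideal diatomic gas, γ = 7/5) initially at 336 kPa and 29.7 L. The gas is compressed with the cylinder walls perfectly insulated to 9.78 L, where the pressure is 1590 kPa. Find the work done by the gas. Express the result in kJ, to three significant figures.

W ≈ -13.9 kJ

Adiabatic: W = (P₁V₁ − P₂V₂)/(γ − 1) with γ = 7/5.
P₁V₁ = 9979 J, P₂V₂ = 15550 J.
W = (9979 − 15550) / 0.4 = -13928 J.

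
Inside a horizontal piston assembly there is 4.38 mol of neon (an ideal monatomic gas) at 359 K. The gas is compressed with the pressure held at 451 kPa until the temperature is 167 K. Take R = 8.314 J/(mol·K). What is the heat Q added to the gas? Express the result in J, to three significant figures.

Q ≈ -17500 J

Isobaric: W = nRΔT = (4.38)(8.314)(-192) = -6992 J.
ΔU = nCᵥΔT with Cᵥ = 3R/2: ΔU = (4.38)(12.47)(-192) = -10488 J.
Q = ΔU + W = -10488 − 6992 = -17479 J.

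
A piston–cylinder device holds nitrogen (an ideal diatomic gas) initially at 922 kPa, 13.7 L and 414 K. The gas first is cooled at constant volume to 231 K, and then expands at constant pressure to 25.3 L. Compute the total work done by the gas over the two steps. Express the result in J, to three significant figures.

W_total ≈ 5970 J

Step 1 (isochoric): W = 0 (constant volume).
After step 1: P = 514.4 kPa (V unchanged).
Step 2 (isobaric): W = PΔV = (514.4 kPa)(25.3 − 13.7 L) = 5968 J.
W_total = 0 + 5968 = 5968 J.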